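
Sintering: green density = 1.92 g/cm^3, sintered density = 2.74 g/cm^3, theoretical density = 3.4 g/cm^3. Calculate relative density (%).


Relative = 2.74 / 3.4 * 100 = 80.6%

80.6


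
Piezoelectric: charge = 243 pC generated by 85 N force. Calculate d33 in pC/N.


d33 = 243 / 85 = 2.9 pC/N

2.9


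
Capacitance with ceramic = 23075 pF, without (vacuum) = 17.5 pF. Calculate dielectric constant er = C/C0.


er = 23075 / 17.5 = 1318.57

1318.57


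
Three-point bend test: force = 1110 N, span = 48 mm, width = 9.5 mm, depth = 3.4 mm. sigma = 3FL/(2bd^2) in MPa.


sigma = 3*1110*48/(2*9.5*3.4^2) = 727.7 MPa

727.7


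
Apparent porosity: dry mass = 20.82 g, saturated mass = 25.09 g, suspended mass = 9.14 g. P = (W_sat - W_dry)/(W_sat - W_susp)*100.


P = (25.09 - 20.82) / (25.09 - 9.14) * 100 = 4.27 / 15.95 * 100 = 26.8%

26.8


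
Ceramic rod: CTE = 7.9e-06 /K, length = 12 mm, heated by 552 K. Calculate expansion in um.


dL = 7.9e-06 * 12 * 552 * 1000 = 52.33 um

52.33


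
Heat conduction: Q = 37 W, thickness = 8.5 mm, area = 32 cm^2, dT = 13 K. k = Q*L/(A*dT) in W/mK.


k = 37*8.5/1000/(32/10000*13) = 7.56 W/mK

7.56


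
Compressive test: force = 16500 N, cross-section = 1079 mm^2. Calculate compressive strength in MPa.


CS = 16500 / 1079 = 15.3 MPa

15.3


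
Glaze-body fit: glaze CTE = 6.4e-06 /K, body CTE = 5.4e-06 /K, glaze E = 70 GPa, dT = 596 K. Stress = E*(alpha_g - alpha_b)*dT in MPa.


Stress = 70*1000*(6.4e-06 - 5.4e-06)*596 = 41.7 MPa

41.7


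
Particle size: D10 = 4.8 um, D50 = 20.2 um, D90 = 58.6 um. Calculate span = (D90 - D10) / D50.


Span = (58.6 - 4.8) / 20.2 = 53.8 / 20.2 = 2.663

2.663


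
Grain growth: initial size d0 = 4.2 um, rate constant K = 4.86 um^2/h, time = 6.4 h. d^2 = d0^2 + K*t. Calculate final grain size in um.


d^2 = 4.2^2 + 4.86*6.4 = 48.744
d = sqrt(48.744) = 6.98 um

6.98


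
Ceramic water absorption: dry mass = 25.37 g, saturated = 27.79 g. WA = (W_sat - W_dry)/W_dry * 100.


WA = (27.79 - 25.37) / 25.37 * 100 = 9.54%

9.54


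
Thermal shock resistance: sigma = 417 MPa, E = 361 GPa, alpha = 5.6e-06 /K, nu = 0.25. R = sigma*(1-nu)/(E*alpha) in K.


R = 417*(1-0.25)/(361*1000*5.6e-06) = 155 K

155


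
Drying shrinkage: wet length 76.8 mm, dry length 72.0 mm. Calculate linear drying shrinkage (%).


DS = (76.8 - 72.0) / 76.8 * 100 = 6.25%

6.25


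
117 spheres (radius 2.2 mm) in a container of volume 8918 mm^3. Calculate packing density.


V_sphere = 4/3*pi*2.2^3 = 44.6022 mm^3
Total V = 117*44.6022 = 5218.4574 mm^3
PD = 5218.4574 / 8918 = 0.585

0.585


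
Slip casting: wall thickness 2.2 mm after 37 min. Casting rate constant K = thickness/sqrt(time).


K = 2.2 / sqrt(37) = 2.2 / 6.0828 = 0.362 mm/min^0.5

0.362


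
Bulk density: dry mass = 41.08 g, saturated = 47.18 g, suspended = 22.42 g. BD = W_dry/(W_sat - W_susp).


BD = 41.08 / (47.18 - 22.42) = 41.08 / 24.76 = 1.659 g/cm^3

1.659


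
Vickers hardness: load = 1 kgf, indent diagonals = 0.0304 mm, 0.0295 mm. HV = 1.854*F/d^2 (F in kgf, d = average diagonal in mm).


d_avg = (0.0304+0.0295)/2 = 0.02995 mm
HV = 1.854*1/0.02995^2 = 2067

2067


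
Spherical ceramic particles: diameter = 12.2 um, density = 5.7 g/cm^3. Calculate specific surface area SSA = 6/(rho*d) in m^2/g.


SSA = 6 / (5.7 * 12.2) = 0.086 m^2/g

0.086


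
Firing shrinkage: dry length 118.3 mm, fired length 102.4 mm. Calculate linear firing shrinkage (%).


FS = (118.3 - 102.4) / 118.3 * 100 = 13.44%

13.44


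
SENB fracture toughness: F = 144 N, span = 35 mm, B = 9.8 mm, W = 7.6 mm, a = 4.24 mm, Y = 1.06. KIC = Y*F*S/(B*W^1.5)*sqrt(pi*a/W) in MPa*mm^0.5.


KIC = 1.06*144*35/(9.8*7.6^1.5)*sqrt(pi*4.24/7.6) = 34.45

34.45


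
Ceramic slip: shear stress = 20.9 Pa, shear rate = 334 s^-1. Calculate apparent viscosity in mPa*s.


eta = tau/gamma * 1000 = 20.9/334 * 1000 = 62.6 mPa*s

62.6


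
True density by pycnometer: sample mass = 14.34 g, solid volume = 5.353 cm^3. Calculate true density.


TD = 14.34 / 5.353 = 2.679 g/cm^3

2.679


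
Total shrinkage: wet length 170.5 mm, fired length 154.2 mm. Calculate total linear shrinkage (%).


TS = (170.5 - 154.2) / 170.5 * 100 = 9.56%

9.56


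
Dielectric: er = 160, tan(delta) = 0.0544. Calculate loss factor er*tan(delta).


Loss = 160 * 0.0544 = 8.704

8.704


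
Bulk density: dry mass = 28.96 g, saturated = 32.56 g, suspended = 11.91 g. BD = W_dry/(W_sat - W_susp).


BD = 28.96 / (32.56 - 11.91) = 28.96 / 20.65 = 1.402 g/cm^3

1.402


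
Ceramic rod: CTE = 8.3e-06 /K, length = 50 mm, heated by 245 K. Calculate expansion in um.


dL = 8.3e-06 * 50 * 245 * 1000 = 101.675 um

101.675


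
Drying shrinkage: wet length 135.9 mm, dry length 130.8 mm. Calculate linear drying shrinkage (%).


DS = (135.9 - 130.8) / 135.9 * 100 = 3.75%

3.75


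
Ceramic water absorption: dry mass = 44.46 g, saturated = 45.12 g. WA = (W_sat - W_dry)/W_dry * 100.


WA = (45.12 - 44.46) / 44.46 * 100 = 1.48%

1.48


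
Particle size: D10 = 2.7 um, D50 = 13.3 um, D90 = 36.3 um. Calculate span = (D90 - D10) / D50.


Span = (36.3 - 2.7) / 13.3 = 33.6 / 13.3 = 2.526

2.526


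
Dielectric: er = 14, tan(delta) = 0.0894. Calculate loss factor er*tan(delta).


Loss = 14 * 0.0894 = 1.252

1.252


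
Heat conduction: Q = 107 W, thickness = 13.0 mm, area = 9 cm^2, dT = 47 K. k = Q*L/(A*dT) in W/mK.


k = 107*13.0/1000/(9/10000*47) = 32.88 W/mK

32.88


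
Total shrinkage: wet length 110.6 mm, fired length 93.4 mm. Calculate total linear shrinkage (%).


TS = (110.6 - 93.4) / 110.6 * 100 = 15.55%

15.55


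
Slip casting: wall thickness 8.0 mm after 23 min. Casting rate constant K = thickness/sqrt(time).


K = 8.0 / sqrt(23) = 8.0 / 4.7958 = 1.668 mm/min^0.5

1.668


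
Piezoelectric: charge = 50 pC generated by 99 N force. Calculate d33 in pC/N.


d33 = 50 / 99 = 0.5 pC/N

0.5


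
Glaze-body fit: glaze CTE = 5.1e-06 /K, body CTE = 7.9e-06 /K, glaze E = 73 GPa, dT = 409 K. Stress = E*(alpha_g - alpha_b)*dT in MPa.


Stress = 73*1000*(5.1e-06 - 7.9e-06)*409 = -83.6 MPa

-83.6


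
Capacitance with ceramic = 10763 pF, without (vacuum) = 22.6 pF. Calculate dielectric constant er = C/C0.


er = 10763 / 22.6 = 476.24

476.24


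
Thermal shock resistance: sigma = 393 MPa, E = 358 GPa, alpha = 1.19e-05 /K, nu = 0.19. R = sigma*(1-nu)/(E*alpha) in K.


R = 393*(1-0.19)/(358*1000*1.19e-05) = 75 K

75


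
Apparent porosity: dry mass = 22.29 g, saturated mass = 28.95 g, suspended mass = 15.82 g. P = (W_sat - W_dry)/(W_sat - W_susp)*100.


P = (28.95 - 22.29) / (28.95 - 15.82) * 100 = 6.66 / 13.13 * 100 = 50.7%

50.7


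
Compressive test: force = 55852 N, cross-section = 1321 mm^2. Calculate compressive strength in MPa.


CS = 55852 / 1321 = 42.3 MPa

42.3


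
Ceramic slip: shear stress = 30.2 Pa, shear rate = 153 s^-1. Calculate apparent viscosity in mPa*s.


eta = tau/gamma * 1000 = 30.2/153 * 1000 = 197.4 mPa*s

197.4


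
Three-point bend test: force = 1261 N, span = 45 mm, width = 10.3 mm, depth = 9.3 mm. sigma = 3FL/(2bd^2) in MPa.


sigma = 3*1261*45/(2*10.3*9.3^2) = 95.5 MPa

95.5


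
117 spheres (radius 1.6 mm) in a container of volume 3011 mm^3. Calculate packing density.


V_sphere = 4/3*pi*1.6^3 = 17.1573 mm^3
Total V = 117*17.1573 = 2007.4041 mm^3
PD = 2007.4041 / 3011 = 0.667

0.667


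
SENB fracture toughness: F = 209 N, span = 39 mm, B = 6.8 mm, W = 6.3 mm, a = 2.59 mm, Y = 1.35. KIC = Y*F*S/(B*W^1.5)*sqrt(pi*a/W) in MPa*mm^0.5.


KIC = 1.35*209*39/(6.8*6.3^1.5)*sqrt(pi*2.59/6.3) = 116.3

116.3


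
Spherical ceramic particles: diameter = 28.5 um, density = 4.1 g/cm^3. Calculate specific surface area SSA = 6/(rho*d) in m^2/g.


SSA = 6 / (4.1 * 28.5) = 0.051 m^2/g

0.051


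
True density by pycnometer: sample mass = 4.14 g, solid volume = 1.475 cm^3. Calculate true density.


TD = 4.14 / 1.475 = 2.807 g/cm^3

2.807


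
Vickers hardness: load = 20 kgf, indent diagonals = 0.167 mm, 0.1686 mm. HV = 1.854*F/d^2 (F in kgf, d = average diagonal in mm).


d_avg = (0.167+0.1686)/2 = 0.1678 mm
HV = 1.854*20/0.1678^2 = 1317

1317


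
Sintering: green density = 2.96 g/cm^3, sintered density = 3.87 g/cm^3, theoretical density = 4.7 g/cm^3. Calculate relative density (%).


Relative = 3.87 / 4.7 * 100 = 82.3%

82.3


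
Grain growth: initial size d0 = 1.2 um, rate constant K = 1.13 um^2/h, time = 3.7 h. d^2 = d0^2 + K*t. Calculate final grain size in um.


d^2 = 1.2^2 + 1.13*3.7 = 5.621
d = sqrt(5.621) = 2.37 um

2.37


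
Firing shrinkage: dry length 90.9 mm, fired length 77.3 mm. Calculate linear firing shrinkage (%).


FS = (90.9 - 77.3) / 90.9 * 100 = 14.96%

14.96


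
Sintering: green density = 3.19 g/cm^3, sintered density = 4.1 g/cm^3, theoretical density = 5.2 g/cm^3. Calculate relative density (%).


Relative = 4.1 / 5.2 * 100 = 78.8%

78.8


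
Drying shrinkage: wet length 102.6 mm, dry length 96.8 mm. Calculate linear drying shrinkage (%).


DS = (102.6 - 96.8) / 102.6 * 100 = 5.65%

5.65


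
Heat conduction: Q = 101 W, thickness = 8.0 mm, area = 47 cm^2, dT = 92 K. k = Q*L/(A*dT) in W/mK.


k = 101*8.0/1000/(47/10000*92) = 1.87 W/mK

1.87


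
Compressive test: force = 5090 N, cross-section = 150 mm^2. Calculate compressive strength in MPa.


CS = 5090 / 150 = 33.9 MPa

33.9


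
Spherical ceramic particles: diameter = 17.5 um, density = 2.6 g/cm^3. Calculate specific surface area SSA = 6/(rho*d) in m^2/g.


SSA = 6 / (2.6 * 17.5) = 0.132 m^2/g

0.132


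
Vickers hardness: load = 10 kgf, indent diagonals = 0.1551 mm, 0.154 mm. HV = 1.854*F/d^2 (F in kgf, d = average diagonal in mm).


d_avg = (0.1551+0.154)/2 = 0.15455 mm
HV = 1.854*10/0.15455^2 = 776

776


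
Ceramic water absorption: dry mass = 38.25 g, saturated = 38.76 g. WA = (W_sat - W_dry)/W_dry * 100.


WA = (38.76 - 38.25) / 38.25 * 100 = 1.33%

1.33


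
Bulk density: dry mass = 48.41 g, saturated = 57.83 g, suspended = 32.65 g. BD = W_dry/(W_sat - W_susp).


BD = 48.41 / (57.83 - 32.65) = 48.41 / 25.18 = 1.923 g/cm^3

1.923


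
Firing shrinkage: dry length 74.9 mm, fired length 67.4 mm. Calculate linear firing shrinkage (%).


FS = (74.9 - 67.4) / 74.9 * 100 = 10.01%

10.01


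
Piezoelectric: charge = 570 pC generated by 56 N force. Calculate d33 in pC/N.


d33 = 570 / 56 = 10.2 pC/N

10.2


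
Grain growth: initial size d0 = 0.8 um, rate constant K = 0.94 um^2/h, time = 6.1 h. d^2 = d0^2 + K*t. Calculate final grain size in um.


d^2 = 0.8^2 + 0.94*6.1 = 6.374
d = sqrt(6.374) = 2.52 um

2.52


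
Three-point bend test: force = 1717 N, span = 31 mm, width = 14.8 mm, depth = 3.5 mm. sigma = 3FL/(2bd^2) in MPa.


sigma = 3*1717*31/(2*14.8*3.5^2) = 440.4 MPa

440.4


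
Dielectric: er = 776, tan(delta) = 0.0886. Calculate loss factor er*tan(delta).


Loss = 776 * 0.0886 = 68.754

68.754


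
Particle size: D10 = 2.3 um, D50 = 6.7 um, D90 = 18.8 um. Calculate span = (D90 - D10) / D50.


Span = (18.8 - 2.3) / 6.7 = 16.5 / 6.7 = 2.463

2.463


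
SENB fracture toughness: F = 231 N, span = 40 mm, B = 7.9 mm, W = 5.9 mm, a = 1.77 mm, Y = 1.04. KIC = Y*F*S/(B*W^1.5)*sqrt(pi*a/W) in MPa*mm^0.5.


KIC = 1.04*231*40/(7.9*5.9^1.5)*sqrt(pi*1.77/5.9) = 82.4

82.4


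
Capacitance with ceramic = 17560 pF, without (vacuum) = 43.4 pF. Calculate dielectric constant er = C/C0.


er = 17560 / 43.4 = 404.61

404.61


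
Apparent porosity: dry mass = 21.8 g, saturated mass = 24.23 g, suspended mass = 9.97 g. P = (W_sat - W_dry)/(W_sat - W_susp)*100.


P = (24.23 - 21.8) / (24.23 - 9.97) * 100 = 2.43 / 14.26 * 100 = 17.0%

17.0


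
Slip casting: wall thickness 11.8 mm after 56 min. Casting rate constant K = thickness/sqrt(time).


K = 11.8 / sqrt(56) = 11.8 / 7.4833 = 1.577 mm/min^0.5

1.577


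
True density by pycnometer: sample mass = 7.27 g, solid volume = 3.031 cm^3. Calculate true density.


TD = 7.27 / 3.031 = 2.399 g/cm^3

2.399


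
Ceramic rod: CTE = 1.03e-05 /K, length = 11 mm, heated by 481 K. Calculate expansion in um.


dL = 1.03e-05 * 11 * 481 * 1000 = 54.497 um

54.497


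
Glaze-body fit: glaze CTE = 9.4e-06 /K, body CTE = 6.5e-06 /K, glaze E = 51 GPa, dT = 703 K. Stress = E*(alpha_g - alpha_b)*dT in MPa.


Stress = 51*1000*(9.4e-06 - 6.5e-06)*703 = 104.0 MPa

104.0


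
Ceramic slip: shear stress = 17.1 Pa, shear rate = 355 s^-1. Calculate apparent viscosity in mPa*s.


eta = tau/gamma * 1000 = 17.1/355 * 1000 = 48.2 mPa*s

48.2


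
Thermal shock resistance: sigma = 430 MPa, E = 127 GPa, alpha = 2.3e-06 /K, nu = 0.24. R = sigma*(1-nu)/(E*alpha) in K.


R = 430*(1-0.24)/(127*1000*2.3e-06) = 1119 K

1119


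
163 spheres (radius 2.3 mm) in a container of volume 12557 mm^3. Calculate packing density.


V_sphere = 4/3*pi*2.3^3 = 50.965 mm^3
Total V = 163*50.965 = 8307.295 mm^3
PD = 8307.295 / 12557 = 0.662

0.662


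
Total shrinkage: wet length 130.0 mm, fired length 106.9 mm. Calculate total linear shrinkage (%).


TS = (130.0 - 106.9) / 130.0 * 100 = 17.77%

17.77


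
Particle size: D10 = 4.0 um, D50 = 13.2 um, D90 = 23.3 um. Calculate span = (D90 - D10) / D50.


Span = (23.3 - 4.0) / 13.2 = 19.3 / 13.2 = 1.462

1.462


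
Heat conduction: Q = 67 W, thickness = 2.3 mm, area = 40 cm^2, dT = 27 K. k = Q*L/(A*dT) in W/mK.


k = 67*2.3/1000/(40/10000*27) = 1.43 W/mK

1.43


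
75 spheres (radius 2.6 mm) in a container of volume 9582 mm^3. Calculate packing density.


V_sphere = 4/3*pi*2.6^3 = 73.6222 mm^3
Total V = 75*73.6222 = 5521.665 mm^3
PD = 5521.665 / 9582 = 0.576

0.576


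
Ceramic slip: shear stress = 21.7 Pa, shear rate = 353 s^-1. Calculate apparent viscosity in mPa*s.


eta = tau/gamma * 1000 = 21.7/353 * 1000 = 61.5 mPa*s

61.5


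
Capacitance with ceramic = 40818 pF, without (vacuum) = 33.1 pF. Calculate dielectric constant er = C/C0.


er = 40818 / 33.1 = 1233.17

1233.17


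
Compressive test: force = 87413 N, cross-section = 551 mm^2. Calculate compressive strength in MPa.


CS = 87413 / 551 = 158.6 MPa

158.6


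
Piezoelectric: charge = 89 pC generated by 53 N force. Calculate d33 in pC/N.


d33 = 89 / 53 = 1.7 pC/N

1.7


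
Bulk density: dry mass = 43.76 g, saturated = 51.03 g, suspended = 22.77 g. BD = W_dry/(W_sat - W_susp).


BD = 43.76 / (51.03 - 22.77) = 43.76 / 28.26 = 1.548 g/cm^3

1.548


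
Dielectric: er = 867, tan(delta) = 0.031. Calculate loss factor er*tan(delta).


Loss = 867 * 0.031 = 26.877

26.877


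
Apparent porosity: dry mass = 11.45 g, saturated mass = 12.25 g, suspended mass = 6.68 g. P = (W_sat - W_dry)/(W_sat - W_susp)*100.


P = (12.25 - 11.45) / (12.25 - 6.68) * 100 = 0.8 / 5.57 * 100 = 14.4%

14.4


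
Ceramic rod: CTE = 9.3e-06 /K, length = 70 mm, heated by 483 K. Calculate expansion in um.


dL = 9.3e-06 * 70 * 483 * 1000 = 314.433 um

314.433


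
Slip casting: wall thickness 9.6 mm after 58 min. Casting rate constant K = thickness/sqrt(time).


K = 9.6 / sqrt(58) = 9.6 / 7.6158 = 1.261 mm/min^0.5

1.261


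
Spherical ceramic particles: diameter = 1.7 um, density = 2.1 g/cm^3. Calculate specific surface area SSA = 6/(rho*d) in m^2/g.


SSA = 6 / (2.1 * 1.7) = 1.681 m^2/g

1.681


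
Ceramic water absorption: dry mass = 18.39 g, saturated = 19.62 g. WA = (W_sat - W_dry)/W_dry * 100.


WA = (19.62 - 18.39) / 18.39 * 100 = 6.69%

6.69


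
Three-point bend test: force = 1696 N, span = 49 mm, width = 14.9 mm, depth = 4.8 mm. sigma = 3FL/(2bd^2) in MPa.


sigma = 3*1696*49/(2*14.9*4.8^2) = 363.1 MPa

363.1


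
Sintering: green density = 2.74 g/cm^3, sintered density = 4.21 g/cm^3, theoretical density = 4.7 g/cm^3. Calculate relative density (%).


Relative = 4.21 / 4.7 * 100 = 89.6%

89.6


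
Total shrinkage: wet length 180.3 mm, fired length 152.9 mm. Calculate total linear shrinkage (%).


TS = (180.3 - 152.9) / 180.3 * 100 = 15.2%

15.2


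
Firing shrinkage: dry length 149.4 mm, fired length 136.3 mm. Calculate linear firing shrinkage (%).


FS = (149.4 - 136.3) / 149.4 * 100 = 8.77%

8.77


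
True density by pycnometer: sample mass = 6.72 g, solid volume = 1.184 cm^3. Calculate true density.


TD = 6.72 / 1.184 = 5.676 g/cm^3

5.676


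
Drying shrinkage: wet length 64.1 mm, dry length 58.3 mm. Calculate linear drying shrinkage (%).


DS = (64.1 - 58.3) / 64.1 * 100 = 9.05%

9.05


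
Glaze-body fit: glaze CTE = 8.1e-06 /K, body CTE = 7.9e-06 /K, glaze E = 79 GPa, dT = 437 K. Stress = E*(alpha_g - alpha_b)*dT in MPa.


Stress = 79*1000*(8.1e-06 - 7.9e-06)*437 = 6.9 MPa

6.9


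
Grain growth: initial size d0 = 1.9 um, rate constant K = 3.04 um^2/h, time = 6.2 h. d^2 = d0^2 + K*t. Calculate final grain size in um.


d^2 = 1.9^2 + 3.04*6.2 = 22.458
d = sqrt(22.458) = 4.74 um

4.74


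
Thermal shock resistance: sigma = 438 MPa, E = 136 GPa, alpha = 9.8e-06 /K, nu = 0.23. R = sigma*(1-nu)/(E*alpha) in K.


R = 438*(1-0.23)/(136*1000*9.8e-06) = 253 K

253


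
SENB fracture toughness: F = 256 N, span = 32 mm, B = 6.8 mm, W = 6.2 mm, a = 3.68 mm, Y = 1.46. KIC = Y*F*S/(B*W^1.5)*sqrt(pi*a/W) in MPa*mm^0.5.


KIC = 1.46*256*32/(6.8*6.2^1.5)*sqrt(pi*3.68/6.2) = 155.58

155.58


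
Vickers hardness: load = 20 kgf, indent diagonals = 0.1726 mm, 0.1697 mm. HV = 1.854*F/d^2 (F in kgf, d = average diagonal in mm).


d_avg = (0.1726+0.1697)/2 = 0.17115 mm
HV = 1.854*20/0.17115^2 = 1266

1266


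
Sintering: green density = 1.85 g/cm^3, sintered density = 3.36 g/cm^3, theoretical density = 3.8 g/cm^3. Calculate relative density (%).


Relative = 3.36 / 3.8 * 100 = 88.4%

88.4


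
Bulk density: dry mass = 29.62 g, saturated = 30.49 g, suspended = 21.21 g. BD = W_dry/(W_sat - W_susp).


BD = 29.62 / (30.49 - 21.21) = 29.62 / 9.28 = 3.192 g/cm^3

3.192


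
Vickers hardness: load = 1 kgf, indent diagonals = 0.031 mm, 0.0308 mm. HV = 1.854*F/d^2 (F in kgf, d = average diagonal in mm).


d_avg = (0.031+0.0308)/2 = 0.0309 mm
HV = 1.854*1/0.0309^2 = 1942

1942


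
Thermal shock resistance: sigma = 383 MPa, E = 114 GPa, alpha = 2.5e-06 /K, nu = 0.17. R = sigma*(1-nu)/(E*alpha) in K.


R = 383*(1-0.17)/(114*1000*2.5e-06) = 1115 K

1115


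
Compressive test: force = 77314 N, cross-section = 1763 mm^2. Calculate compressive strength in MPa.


CS = 77314 / 1763 = 43.9 MPa

43.9


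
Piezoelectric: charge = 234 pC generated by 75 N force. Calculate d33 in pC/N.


d33 = 234 / 75 = 3.1 pC/N

3.1


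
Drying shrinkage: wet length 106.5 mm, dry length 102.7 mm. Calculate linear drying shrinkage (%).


DS = (106.5 - 102.7) / 106.5 * 100 = 3.57%

3.57


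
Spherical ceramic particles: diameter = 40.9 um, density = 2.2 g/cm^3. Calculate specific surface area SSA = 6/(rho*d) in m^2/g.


SSA = 6 / (2.2 * 40.9) = 0.067 m^2/g

0.067


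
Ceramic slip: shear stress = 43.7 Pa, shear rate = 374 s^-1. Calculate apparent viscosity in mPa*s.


eta = tau/gamma * 1000 = 43.7/374 * 1000 = 116.8 mPa*s

116.8


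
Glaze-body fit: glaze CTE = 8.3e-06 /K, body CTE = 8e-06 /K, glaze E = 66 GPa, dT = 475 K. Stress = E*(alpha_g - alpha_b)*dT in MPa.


Stress = 66*1000*(8.3e-06 - 8e-06)*475 = 9.4 MPa

9.4


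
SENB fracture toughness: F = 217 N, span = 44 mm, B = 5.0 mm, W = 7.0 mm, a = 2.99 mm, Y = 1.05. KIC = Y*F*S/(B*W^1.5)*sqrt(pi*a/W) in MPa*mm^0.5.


KIC = 1.05*217*44/(5.0*7.0^1.5)*sqrt(pi*2.99/7.0) = 125.41

125.41


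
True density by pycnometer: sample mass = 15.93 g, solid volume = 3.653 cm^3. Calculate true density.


TD = 15.93 / 3.653 = 4.361 g/cm^3

4.361


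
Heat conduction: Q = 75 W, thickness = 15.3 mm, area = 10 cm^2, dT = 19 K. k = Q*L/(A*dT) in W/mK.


k = 75*15.3/1000/(10/10000*19) = 60.39 W/mK

60.39


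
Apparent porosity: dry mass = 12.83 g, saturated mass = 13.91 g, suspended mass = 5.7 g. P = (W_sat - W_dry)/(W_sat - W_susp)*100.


P = (13.91 - 12.83) / (13.91 - 5.7) * 100 = 1.08 / 8.21 * 100 = 13.2%

13.2


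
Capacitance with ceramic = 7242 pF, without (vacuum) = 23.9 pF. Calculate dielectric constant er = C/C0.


er = 7242 / 23.9 = 303.01

303.01


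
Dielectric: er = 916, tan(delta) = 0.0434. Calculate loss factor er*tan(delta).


Loss = 916 * 0.0434 = 39.754

39.754


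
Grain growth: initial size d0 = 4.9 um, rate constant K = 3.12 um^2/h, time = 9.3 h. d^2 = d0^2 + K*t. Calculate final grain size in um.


d^2 = 4.9^2 + 3.12*9.3 = 53.026
d = sqrt(53.026) = 7.28 um

7.28


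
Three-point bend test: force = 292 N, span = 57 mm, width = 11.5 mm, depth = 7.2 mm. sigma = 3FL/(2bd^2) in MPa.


sigma = 3*292*57/(2*11.5*7.2^2) = 41.9 MPa

41.9


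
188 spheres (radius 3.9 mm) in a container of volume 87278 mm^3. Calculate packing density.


V_sphere = 4/3*pi*3.9^3 = 248.4748 mm^3
Total V = 188*248.4748 = 46713.2624 mm^3
PD = 46713.2624 / 87278 = 0.535

0.535


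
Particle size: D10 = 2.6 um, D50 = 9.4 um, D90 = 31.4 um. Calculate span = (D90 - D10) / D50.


Span = (31.4 - 2.6) / 9.4 = 28.8 / 9.4 = 3.064

3.064


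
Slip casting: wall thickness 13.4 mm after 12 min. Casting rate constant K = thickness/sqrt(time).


K = 13.4 / sqrt(12) = 13.4 / 3.4641 = 3.868 mm/min^0.5

3.868


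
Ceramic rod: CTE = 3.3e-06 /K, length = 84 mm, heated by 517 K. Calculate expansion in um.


dL = 3.3e-06 * 84 * 517 * 1000 = 143.312 um

143.312


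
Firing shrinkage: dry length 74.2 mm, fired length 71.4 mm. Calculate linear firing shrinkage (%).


FS = (74.2 - 71.4) / 74.2 * 100 = 3.77%

3.77


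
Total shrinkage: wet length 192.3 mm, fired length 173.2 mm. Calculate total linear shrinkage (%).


TS = (192.3 - 173.2) / 192.3 * 100 = 9.93%

9.93


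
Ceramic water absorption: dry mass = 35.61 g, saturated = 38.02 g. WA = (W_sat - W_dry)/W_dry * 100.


WA = (38.02 - 35.61) / 35.61 * 100 = 6.77%

6.77


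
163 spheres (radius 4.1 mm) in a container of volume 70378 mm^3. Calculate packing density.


V_sphere = 4/3*pi*4.1^3 = 288.6956 mm^3
Total V = 163*288.6956 = 47057.3828 mm^3
PD = 47057.3828 / 70378 = 0.669

0.669


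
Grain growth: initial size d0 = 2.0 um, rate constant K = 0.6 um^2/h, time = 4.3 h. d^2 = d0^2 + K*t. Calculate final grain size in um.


d^2 = 2.0^2 + 0.6*4.3 = 6.58
d = sqrt(6.58) = 2.57 um

2.57


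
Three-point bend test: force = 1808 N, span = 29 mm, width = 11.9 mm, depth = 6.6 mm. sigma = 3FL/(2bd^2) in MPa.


sigma = 3*1808*29/(2*11.9*6.6^2) = 151.7 MPa

151.7


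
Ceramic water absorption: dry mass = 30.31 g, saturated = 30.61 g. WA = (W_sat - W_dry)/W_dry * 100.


WA = (30.61 - 30.31) / 30.31 * 100 = 0.99%

0.99


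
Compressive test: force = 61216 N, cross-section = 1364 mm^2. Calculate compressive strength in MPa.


CS = 61216 / 1364 = 44.9 MPa

44.9


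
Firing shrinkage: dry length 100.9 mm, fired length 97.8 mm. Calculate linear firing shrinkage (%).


FS = (100.9 - 97.8) / 100.9 * 100 = 3.07%

3.07


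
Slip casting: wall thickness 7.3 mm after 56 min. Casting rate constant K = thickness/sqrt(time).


K = 7.3 / sqrt(56) = 7.3 / 7.4833 = 0.976 mm/min^0.5

0.976


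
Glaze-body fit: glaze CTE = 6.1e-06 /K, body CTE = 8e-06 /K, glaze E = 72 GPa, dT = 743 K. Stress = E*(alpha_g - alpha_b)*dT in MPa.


Stress = 72*1000*(6.1e-06 - 8e-06)*743 = -101.6 MPa

-101.6


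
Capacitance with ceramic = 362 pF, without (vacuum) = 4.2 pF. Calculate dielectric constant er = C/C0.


er = 362 / 4.2 = 86.19

86.19


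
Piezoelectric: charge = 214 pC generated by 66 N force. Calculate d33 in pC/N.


d33 = 214 / 66 = 3.2 pC/N

3.2


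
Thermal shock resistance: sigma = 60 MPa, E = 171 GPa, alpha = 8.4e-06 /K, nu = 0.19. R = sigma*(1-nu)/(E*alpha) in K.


R = 60*(1-0.19)/(171*1000*8.4e-06) = 34 K

34


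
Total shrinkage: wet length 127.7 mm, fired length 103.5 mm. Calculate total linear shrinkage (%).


TS = (127.7 - 103.5) / 127.7 * 100 = 18.95%

18.95


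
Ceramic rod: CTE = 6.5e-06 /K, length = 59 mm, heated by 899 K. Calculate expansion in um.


dL = 6.5e-06 * 59 * 899 * 1000 = 344.767 um

344.767


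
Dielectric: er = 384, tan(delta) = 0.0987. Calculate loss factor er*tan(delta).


Loss = 384 * 0.0987 = 37.901

37.901


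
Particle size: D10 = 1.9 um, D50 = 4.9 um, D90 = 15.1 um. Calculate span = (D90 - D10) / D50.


Span = (15.1 - 1.9) / 4.9 = 13.2 / 4.9 = 2.694

2.694


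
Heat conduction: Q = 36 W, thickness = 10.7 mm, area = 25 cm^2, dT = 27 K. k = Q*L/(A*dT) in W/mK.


k = 36*10.7/1000/(25/10000*27) = 5.71 W/mK

5.71


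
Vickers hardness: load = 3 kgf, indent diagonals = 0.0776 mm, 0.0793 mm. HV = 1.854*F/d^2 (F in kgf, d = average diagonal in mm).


d_avg = (0.0776+0.0793)/2 = 0.07845 mm
HV = 1.854*3/0.07845^2 = 904

904


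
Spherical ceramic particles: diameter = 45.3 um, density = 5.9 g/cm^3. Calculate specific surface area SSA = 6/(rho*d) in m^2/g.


SSA = 6 / (5.9 * 45.3) = 0.022 m^2/g

0.022


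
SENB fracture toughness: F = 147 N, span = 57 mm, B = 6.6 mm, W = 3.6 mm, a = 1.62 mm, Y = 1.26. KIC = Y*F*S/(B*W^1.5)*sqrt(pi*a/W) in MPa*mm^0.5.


KIC = 1.26*147*57/(6.6*3.6^1.5)*sqrt(pi*1.62/3.6) = 278.45

278.45


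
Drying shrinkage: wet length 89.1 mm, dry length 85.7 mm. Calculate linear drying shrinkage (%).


DS = (89.1 - 85.7) / 89.1 * 100 = 3.82%

3.82


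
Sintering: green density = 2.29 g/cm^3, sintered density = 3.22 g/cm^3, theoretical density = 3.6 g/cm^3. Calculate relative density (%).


Relative = 3.22 / 3.6 * 100 = 89.4%

89.4


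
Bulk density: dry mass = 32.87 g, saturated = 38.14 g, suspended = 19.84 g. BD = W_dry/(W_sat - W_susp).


BD = 32.87 / (38.14 - 19.84) = 32.87 / 18.3 = 1.796 g/cm^3

1.796


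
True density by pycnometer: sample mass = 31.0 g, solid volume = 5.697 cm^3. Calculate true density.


TD = 31.0 / 5.697 = 5.441 g/cm^3

5.441


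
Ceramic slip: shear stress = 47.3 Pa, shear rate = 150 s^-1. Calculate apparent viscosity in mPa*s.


eta = tau/gamma * 1000 = 47.3/150 * 1000 = 315.3 mPa*s

315.3


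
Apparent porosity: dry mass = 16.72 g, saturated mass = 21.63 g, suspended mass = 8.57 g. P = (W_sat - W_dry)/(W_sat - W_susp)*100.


P = (21.63 - 16.72) / (21.63 - 8.57) * 100 = 4.91 / 13.06 * 100 = 37.6%

37.6


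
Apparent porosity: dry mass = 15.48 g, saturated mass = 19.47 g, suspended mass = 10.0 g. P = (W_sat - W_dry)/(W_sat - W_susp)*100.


P = (19.47 - 15.48) / (19.47 - 10.0) * 100 = 3.99 / 9.47 * 100 = 42.1%

42.1


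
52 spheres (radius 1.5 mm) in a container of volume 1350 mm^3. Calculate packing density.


V_sphere = 4/3*pi*1.5^3 = 14.1372 mm^3
Total V = 52*14.1372 = 735.1344 mm^3
PD = 735.1344 / 1350 = 0.545

0.545


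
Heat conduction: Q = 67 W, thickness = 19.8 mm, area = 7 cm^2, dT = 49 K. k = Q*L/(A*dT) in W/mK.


k = 67*19.8/1000/(7/10000*49) = 38.68 W/mK

38.68


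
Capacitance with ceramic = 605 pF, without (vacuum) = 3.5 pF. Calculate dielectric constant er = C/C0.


er = 605 / 3.5 = 172.86

172.86


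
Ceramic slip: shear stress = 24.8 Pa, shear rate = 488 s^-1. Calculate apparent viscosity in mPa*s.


eta = tau/gamma * 1000 = 24.8/488 * 1000 = 50.8 mPa*s

50.8


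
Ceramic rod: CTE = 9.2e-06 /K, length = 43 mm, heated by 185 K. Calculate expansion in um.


dL = 9.2e-06 * 43 * 185 * 1000 = 73.186 um

73.186


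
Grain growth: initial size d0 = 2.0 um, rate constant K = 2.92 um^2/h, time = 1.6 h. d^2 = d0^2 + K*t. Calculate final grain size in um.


d^2 = 2.0^2 + 2.92*1.6 = 8.672
d = sqrt(8.672) = 2.94 um

2.94


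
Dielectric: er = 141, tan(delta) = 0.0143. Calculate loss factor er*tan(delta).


Loss = 141 * 0.0143 = 2.016

2.016


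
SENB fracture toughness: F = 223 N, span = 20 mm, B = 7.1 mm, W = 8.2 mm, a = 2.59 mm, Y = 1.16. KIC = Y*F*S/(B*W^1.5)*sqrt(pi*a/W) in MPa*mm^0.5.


KIC = 1.16*223*20/(7.1*8.2^1.5)*sqrt(pi*2.59/8.2) = 30.91

30.91


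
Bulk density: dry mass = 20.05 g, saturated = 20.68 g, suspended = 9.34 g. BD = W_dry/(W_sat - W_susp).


BD = 20.05 / (20.68 - 9.34) = 20.05 / 11.34 = 1.768 g/cm^3

1.768


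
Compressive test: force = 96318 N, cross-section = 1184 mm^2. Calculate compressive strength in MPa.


CS = 96318 / 1184 = 81.3 MPa

81.3


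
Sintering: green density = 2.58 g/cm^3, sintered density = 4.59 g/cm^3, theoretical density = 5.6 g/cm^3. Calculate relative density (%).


Relative = 4.59 / 5.6 * 100 = 82.0%

82.0


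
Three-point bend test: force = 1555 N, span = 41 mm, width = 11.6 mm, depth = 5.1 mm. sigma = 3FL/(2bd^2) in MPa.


sigma = 3*1555*41/(2*11.6*5.1^2) = 317.0 MPa

317.0


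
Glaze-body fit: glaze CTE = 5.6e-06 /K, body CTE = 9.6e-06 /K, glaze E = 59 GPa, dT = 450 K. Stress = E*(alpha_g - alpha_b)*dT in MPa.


Stress = 59*1000*(5.6e-06 - 9.6e-06)*450 = -106.2 MPa

-106.2


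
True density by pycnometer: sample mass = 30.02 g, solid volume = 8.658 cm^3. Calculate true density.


TD = 30.02 / 8.658 = 3.467 g/cm^3

3.467


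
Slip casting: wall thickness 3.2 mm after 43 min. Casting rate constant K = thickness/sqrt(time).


K = 3.2 / sqrt(43) = 3.2 / 6.5574 = 0.488 mm/min^0.5

0.488


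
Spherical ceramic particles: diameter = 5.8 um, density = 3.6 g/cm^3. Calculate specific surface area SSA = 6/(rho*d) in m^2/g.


SSA = 6 / (3.6 * 5.8) = 0.287 m^2/g

0.287


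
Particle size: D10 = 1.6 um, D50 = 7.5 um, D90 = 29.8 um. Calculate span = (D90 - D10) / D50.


Span = (29.8 - 1.6) / 7.5 = 28.2 / 7.5 = 3.76

3.76


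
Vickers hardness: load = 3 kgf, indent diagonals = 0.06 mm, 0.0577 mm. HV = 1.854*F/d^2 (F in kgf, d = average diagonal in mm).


d_avg = (0.06+0.0577)/2 = 0.05885 mm
HV = 1.854*3/0.05885^2 = 1606

1606


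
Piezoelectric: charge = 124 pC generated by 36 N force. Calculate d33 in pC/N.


d33 = 124 / 36 = 3.4 pC/N

3.4


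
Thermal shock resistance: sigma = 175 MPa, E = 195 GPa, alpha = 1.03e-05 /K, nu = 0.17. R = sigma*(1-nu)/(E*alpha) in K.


R = 175*(1-0.17)/(195*1000*1.03e-05) = 72 K

72


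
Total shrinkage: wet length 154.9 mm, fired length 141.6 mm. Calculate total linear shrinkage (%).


TS = (154.9 - 141.6) / 154.9 * 100 = 8.59%

8.59


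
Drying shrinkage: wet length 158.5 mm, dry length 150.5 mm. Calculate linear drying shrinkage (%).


DS = (158.5 - 150.5) / 158.5 * 100 = 5.05%

5.05


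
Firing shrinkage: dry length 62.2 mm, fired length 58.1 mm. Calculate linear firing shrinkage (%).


FS = (62.2 - 58.1) / 62.2 * 100 = 6.59%

6.59


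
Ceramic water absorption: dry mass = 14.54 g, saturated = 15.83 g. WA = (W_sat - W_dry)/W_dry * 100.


WA = (15.83 - 14.54) / 14.54 * 100 = 8.87%

8.87


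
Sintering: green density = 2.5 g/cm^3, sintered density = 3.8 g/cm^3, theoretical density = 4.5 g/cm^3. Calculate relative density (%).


Relative = 3.8 / 4.5 * 100 = 84.4%

84.4


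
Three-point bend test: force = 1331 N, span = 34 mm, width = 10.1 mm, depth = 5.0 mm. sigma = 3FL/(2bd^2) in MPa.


sigma = 3*1331*34/(2*10.1*5.0^2) = 268.8 MPa

268.8


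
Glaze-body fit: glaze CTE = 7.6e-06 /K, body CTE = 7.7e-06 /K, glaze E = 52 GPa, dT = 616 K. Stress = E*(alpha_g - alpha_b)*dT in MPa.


Stress = 52*1000*(7.6e-06 - 7.7e-06)*616 = -3.2 MPa

-3.2


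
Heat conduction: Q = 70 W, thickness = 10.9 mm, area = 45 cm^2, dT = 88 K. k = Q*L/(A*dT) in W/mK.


k = 70*10.9/1000/(45/10000*88) = 1.93 W/mK

1.93


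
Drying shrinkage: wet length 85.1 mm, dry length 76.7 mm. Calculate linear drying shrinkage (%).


DS = (85.1 - 76.7) / 85.1 * 100 = 9.87%

9.87


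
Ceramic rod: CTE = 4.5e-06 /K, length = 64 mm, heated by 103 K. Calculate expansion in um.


dL = 4.5e-06 * 64 * 103 * 1000 = 29.664 um

29.664


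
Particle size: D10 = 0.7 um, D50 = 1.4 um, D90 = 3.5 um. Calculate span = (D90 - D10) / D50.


Span = (3.5 - 0.7) / 1.4 = 2.8 / 1.4 = 2.0

2.0


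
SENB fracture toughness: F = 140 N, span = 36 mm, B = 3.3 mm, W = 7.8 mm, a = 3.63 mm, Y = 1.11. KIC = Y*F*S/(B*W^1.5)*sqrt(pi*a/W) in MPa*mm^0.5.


KIC = 1.11*140*36/(3.3*7.8^1.5)*sqrt(pi*3.63/7.8) = 94.1

94.1


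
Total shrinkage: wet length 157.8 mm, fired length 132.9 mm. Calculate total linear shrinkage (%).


TS = (157.8 - 132.9) / 157.8 * 100 = 15.78%

15.78


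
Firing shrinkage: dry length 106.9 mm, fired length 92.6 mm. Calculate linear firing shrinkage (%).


FS = (106.9 - 92.6) / 106.9 * 100 = 13.38%

13.38


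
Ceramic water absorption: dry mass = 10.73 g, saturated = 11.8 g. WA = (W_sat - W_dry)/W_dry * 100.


WA = (11.8 - 10.73) / 10.73 * 100 = 9.97%

9.97


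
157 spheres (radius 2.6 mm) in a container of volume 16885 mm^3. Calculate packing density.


V_sphere = 4/3*pi*2.6^3 = 73.6222 mm^3
Total V = 157*73.6222 = 11558.6854 mm^3
PD = 11558.6854 / 16885 = 0.685

0.685


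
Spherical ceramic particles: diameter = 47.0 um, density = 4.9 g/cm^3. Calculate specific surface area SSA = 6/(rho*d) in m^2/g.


SSA = 6 / (4.9 * 47.0) = 0.026 m^2/g

0.026


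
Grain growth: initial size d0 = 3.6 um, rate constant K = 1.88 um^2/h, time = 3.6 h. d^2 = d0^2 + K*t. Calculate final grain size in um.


d^2 = 3.6^2 + 1.88*3.6 = 19.728
d = sqrt(19.728) = 4.44 um

4.44


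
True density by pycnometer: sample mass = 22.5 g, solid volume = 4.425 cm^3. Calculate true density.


TD = 22.5 / 4.425 = 5.085 g/cm^3

5.085


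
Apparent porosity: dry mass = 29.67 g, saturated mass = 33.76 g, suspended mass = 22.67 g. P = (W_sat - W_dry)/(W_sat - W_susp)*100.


P = (33.76 - 29.67) / (33.76 - 22.67) * 100 = 4.09 / 11.09 * 100 = 36.9%

36.9


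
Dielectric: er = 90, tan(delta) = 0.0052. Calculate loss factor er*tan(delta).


Loss = 90 * 0.0052 = 0.468

0.468


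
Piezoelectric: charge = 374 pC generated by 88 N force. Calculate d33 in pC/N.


d33 = 374 / 88 = 4.3 pC/N

4.3


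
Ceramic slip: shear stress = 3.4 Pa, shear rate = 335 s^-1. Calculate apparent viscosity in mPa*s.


eta = tau/gamma * 1000 = 3.4/335 * 1000 = 10.1 mPa*s

10.1


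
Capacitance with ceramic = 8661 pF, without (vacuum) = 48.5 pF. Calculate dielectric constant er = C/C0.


er = 8661 / 48.5 = 178.58

178.58


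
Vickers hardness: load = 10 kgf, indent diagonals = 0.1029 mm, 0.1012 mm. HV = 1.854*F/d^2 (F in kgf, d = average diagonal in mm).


d_avg = (0.1029+0.1012)/2 = 0.10205 mm
HV = 1.854*10/0.10205^2 = 1780

1780


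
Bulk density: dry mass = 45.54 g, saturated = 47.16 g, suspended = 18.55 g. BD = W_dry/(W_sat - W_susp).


BD = 45.54 / (47.16 - 18.55) = 45.54 / 28.61 = 1.592 g/cm^3

1.592


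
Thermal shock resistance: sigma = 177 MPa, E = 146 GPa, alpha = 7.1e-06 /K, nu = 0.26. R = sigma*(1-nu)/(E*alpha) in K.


R = 177*(1-0.26)/(146*1000*7.1e-06) = 126 K

126


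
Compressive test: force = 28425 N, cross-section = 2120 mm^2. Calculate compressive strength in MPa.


CS = 28425 / 2120 = 13.4 MPa

13.4


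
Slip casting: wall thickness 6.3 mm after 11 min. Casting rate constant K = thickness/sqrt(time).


K = 6.3 / sqrt(11) = 6.3 / 3.3166 = 1.9 mm/min^0.5

1.9


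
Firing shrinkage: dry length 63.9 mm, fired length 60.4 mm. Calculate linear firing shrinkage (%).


FS = (63.9 - 60.4) / 63.9 * 100 = 5.48%

5.48


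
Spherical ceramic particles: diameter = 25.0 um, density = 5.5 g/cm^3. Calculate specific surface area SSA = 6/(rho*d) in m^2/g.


SSA = 6 / (5.5 * 25.0) = 0.044 m^2/g

0.044


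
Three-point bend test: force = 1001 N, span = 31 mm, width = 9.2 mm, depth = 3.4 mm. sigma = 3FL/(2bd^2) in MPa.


sigma = 3*1001*31/(2*9.2*3.4^2) = 437.7 MPa

437.7


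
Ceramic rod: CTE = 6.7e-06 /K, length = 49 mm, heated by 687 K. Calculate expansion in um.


dL = 6.7e-06 * 49 * 687 * 1000 = 225.542 um

225.542


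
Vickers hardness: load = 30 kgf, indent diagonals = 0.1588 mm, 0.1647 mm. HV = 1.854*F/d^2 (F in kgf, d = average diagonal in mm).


d_avg = (0.1588+0.1647)/2 = 0.16175 mm
HV = 1.854*30/0.16175^2 = 2126

2126


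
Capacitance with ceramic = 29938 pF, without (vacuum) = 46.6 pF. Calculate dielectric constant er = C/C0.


er = 29938 / 46.6 = 642.45

642.45


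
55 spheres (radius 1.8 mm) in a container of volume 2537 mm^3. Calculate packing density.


V_sphere = 4/3*pi*1.8^3 = 24.429 mm^3
Total V = 55*24.429 = 1343.595 mm^3
PD = 1343.595 / 2537 = 0.53

0.53


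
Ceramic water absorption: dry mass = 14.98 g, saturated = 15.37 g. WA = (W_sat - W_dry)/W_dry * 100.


WA = (15.37 - 14.98) / 14.98 * 100 = 2.6%

2.6


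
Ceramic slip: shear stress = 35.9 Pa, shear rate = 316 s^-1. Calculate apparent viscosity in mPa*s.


eta = tau/gamma * 1000 = 35.9/316 * 1000 = 113.6 mPa*s

113.6


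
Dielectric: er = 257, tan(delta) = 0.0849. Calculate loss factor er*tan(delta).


Loss = 257 * 0.0849 = 21.819

21.819


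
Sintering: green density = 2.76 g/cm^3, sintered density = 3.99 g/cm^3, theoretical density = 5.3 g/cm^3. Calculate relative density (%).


Relative = 3.99 / 5.3 * 100 = 75.3%

75.3


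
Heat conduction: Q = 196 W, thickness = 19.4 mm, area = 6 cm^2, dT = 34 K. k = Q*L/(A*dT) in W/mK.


k = 196*19.4/1000/(6/10000*34) = 186.39 W/mK

186.39


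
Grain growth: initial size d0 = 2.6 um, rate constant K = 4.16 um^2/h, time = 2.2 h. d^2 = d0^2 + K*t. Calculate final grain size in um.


d^2 = 2.6^2 + 4.16*2.2 = 15.912
d = sqrt(15.912) = 3.99 um

3.99


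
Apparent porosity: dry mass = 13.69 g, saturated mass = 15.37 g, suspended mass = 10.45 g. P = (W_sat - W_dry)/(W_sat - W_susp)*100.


P = (15.37 - 13.69) / (15.37 - 10.45) * 100 = 1.68 / 4.92 * 100 = 34.1%

34.1


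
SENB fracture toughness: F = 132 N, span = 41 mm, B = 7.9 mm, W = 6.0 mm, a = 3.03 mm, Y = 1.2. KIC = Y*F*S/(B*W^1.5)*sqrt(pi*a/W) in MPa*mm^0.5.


KIC = 1.2*132*41/(7.9*6.0^1.5)*sqrt(pi*3.03/6.0) = 70.45

70.45


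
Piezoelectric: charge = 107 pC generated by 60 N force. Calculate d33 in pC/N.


d33 = 107 / 60 = 1.8 pC/N

1.8


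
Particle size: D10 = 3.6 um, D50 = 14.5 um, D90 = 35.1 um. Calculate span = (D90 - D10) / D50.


Span = (35.1 - 3.6) / 14.5 = 31.5 / 14.5 = 2.172

2.172


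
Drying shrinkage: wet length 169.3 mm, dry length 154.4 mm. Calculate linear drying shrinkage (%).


DS = (169.3 - 154.4) / 169.3 * 100 = 8.8%

8.8


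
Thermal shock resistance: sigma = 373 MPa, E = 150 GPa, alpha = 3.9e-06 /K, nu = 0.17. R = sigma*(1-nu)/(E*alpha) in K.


R = 373*(1-0.17)/(150*1000*3.9e-06) = 529 K

529


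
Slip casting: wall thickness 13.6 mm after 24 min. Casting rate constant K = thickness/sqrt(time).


K = 13.6 / sqrt(24) = 13.6 / 4.899 = 2.776 mm/min^0.5

2.776


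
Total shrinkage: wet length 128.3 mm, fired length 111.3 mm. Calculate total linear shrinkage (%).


TS = (128.3 - 111.3) / 128.3 * 100 = 13.25%

13.25


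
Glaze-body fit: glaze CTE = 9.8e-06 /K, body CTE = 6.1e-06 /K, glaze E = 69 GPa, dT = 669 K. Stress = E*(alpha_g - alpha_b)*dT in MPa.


Stress = 69*1000*(9.8e-06 - 6.1e-06)*669 = 170.8 MPa

170.8


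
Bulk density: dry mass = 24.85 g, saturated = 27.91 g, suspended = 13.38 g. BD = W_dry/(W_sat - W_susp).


BD = 24.85 / (27.91 - 13.38) = 24.85 / 14.53 = 1.71 g/cm^3

1.71


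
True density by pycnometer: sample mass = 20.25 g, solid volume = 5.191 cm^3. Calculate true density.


TD = 20.25 / 5.191 = 3.901 g/cm^3

3.901
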